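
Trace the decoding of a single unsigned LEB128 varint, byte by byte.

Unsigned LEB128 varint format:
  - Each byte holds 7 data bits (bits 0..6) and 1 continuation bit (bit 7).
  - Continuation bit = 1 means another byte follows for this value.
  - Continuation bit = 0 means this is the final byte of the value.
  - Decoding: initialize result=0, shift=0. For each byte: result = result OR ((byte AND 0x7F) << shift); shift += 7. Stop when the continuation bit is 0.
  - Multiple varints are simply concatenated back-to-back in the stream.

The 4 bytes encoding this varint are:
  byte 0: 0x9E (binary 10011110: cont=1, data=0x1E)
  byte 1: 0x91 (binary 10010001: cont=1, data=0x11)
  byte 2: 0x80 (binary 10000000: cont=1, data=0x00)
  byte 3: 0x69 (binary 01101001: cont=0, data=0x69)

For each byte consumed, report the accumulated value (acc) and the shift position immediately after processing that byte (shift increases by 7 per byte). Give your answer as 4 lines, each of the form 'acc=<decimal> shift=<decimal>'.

byte 0=0x9E: payload=0x1E=30, contrib = 30<<0 = 30; acc -> 30, shift -> 7
byte 1=0x91: payload=0x11=17, contrib = 17<<7 = 2176; acc -> 2206, shift -> 14
byte 2=0x80: payload=0x00=0, contrib = 0<<14 = 0; acc -> 2206, shift -> 21
byte 3=0x69: payload=0x69=105, contrib = 105<<21 = 220200960; acc -> 220203166, shift -> 28

Answer: acc=30 shift=7
acc=2206 shift=14
acc=2206 shift=21
acc=220203166 shift=28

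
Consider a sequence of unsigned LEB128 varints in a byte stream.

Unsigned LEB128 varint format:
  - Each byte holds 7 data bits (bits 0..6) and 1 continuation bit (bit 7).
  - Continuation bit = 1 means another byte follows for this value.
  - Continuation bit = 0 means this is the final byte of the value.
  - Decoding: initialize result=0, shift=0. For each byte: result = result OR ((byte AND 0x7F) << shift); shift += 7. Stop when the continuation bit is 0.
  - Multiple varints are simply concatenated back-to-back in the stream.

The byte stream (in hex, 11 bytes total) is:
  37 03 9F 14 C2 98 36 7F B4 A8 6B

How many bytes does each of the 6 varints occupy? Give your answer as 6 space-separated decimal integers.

  byte[0]=0x37 cont=0 payload=0x37=55: acc |= 55<<0 -> acc=55 shift=7 [end]
Varint 1: bytes[0:1] = 37 -> value 55 (1 byte(s))
  byte[1]=0x03 cont=0 payload=0x03=3: acc |= 3<<0 -> acc=3 shift=7 [end]
Varint 2: bytes[1:2] = 03 -> value 3 (1 byte(s))
  byte[2]=0x9F cont=1 payload=0x1F=31: acc |= 31<<0 -> acc=31 shift=7
  byte[3]=0x14 cont=0 payload=0x14=20: acc |= 20<<7 -> acc=2591 shift=14 [end]
Varint 3: bytes[2:4] = 9F 14 -> value 2591 (2 byte(s))
  byte[4]=0xC2 cont=1 payload=0x42=66: acc |= 66<<0 -> acc=66 shift=7
  byte[5]=0x98 cont=1 payload=0x18=24: acc |= 24<<7 -> acc=3138 shift=14
  byte[6]=0x36 cont=0 payload=0x36=54: acc |= 54<<14 -> acc=887874 shift=21 [end]
Varint 4: bytes[4:7] = C2 98 36 -> value 887874 (3 byte(s))
  byte[7]=0x7F cont=0 payload=0x7F=127: acc |= 127<<0 -> acc=127 shift=7 [end]
Varint 5: bytes[7:8] = 7F -> value 127 (1 byte(s))
  byte[8]=0xB4 cont=1 payload=0x34=52: acc |= 52<<0 -> acc=52 shift=7
  byte[9]=0xA8 cont=1 payload=0x28=40: acc |= 40<<7 -> acc=5172 shift=14
  byte[10]=0x6B cont=0 payload=0x6B=107: acc |= 107<<14 -> acc=1758260 shift=21 [end]
Varint 6: bytes[8:11] = B4 A8 6B -> value 1758260 (3 byte(s))

Answer: 1 1 2 3 1 3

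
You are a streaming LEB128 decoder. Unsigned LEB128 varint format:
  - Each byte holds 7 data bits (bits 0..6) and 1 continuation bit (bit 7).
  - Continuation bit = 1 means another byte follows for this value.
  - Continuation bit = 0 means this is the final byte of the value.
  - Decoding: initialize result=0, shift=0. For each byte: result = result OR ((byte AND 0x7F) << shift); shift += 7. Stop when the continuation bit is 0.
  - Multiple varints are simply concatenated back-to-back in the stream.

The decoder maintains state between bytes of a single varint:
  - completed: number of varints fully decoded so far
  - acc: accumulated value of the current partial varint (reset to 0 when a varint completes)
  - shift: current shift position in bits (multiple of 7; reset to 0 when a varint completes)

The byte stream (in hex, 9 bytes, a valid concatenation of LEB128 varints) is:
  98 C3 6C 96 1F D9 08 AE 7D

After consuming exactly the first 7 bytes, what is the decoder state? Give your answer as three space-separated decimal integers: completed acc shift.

byte[0]=0x98 cont=1 payload=0x18: acc |= 24<<0 -> completed=0 acc=24 shift=7
byte[1]=0xC3 cont=1 payload=0x43: acc |= 67<<7 -> completed=0 acc=8600 shift=14
byte[2]=0x6C cont=0 payload=0x6C: varint #1 complete (value=1778072); reset -> completed=1 acc=0 shift=0
byte[3]=0x96 cont=1 payload=0x16: acc |= 22<<0 -> completed=1 acc=22 shift=7
byte[4]=0x1F cont=0 payload=0x1F: varint #2 complete (value=3990); reset -> completed=2 acc=0 shift=0
byte[5]=0xD9 cont=1 payload=0x59: acc |= 89<<0 -> completed=2 acc=89 shift=7
byte[6]=0x08 cont=0 payload=0x08: varint #3 complete (value=1113); reset -> completed=3 acc=0 shift=0

Answer: 3 0 0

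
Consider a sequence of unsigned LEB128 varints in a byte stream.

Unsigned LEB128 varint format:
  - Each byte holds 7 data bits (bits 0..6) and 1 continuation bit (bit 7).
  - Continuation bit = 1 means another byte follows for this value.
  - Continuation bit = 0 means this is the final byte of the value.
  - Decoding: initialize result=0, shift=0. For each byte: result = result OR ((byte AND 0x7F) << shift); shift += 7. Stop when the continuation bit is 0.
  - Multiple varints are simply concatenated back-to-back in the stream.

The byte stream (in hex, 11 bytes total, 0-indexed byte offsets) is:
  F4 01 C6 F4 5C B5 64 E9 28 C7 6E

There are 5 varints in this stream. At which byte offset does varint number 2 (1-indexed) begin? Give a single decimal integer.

Answer: 2

Derivation:
  byte[0]=0xF4 cont=1 payload=0x74=116: acc |= 116<<0 -> acc=116 shift=7
  byte[1]=0x01 cont=0 payload=0x01=1: acc |= 1<<7 -> acc=244 shift=14 [end]
Varint 1: bytes[0:2] = F4 01 -> value 244 (2 byte(s))
  byte[2]=0xC6 cont=1 payload=0x46=70: acc |= 70<<0 -> acc=70 shift=7
  byte[3]=0xF4 cont=1 payload=0x74=116: acc |= 116<<7 -> acc=14918 shift=14
  byte[4]=0x5C cont=0 payload=0x5C=92: acc |= 92<<14 -> acc=1522246 shift=21 [end]
Varint 2: bytes[2:5] = C6 F4 5C -> value 1522246 (3 byte(s))
  byte[5]=0xB5 cont=1 payload=0x35=53: acc |= 53<<0 -> acc=53 shift=7
  byte[6]=0x64 cont=0 payload=0x64=100: acc |= 100<<7 -> acc=12853 shift=14 [end]
Varint 3: bytes[5:7] = B5 64 -> value 12853 (2 byte(s))
  byte[7]=0xE9 cont=1 payload=0x69=105: acc |= 105<<0 -> acc=105 shift=7
  byte[8]=0x28 cont=0 payload=0x28=40: acc |= 40<<7 -> acc=5225 shift=14 [end]
Varint 4: bytes[7:9] = E9 28 -> value 5225 (2 byte(s))
  byte[9]=0xC7 cont=1 payload=0x47=71: acc |= 71<<0 -> acc=71 shift=7
  byte[10]=0x6E cont=0 payload=0x6E=110: acc |= 110<<7 -> acc=14151 shift=14 [end]
Varint 5: bytes[9:11] = C7 6E -> value 14151 (2 byte(s))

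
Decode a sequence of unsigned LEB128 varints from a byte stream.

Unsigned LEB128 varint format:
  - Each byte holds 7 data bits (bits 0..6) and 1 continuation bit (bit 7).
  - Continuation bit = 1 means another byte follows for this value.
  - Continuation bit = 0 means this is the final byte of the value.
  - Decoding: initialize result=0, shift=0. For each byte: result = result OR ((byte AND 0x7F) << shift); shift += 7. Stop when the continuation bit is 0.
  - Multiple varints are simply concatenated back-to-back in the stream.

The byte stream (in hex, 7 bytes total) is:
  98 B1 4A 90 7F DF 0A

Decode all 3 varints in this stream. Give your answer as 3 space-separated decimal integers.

Answer: 1218712 16272 1375

Derivation:
  byte[0]=0x98 cont=1 payload=0x18=24: acc |= 24<<0 -> acc=24 shift=7
  byte[1]=0xB1 cont=1 payload=0x31=49: acc |= 49<<7 -> acc=6296 shift=14
  byte[2]=0x4A cont=0 payload=0x4A=74: acc |= 74<<14 -> acc=1218712 shift=21 [end]
Varint 1: bytes[0:3] = 98 B1 4A -> value 1218712 (3 byte(s))
  byte[3]=0x90 cont=1 payload=0x10=16: acc |= 16<<0 -> acc=16 shift=7
  byte[4]=0x7F cont=0 payload=0x7F=127: acc |= 127<<7 -> acc=16272 shift=14 [end]
Varint 2: bytes[3:5] = 90 7F -> value 16272 (2 byte(s))
  byte[5]=0xDF cont=1 payload=0x5F=95: acc |= 95<<0 -> acc=95 shift=7
  byte[6]=0x0A cont=0 payload=0x0A=10: acc |= 10<<7 -> acc=1375 shift=14 [end]
Varint 3: bytes[5:7] = DF 0A -> value 1375 (2 byte(s))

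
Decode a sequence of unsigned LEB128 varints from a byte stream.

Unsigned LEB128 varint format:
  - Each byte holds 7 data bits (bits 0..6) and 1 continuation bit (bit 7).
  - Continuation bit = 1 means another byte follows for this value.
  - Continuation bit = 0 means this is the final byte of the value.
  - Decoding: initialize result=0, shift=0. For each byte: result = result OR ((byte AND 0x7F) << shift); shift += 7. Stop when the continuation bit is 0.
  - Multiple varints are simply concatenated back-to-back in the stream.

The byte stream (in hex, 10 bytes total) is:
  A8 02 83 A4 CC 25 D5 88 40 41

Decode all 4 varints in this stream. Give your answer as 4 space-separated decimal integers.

Answer: 296 78844419 1049685 65

Derivation:
  byte[0]=0xA8 cont=1 payload=0x28=40: acc |= 40<<0 -> acc=40 shift=7
  byte[1]=0x02 cont=0 payload=0x02=2: acc |= 2<<7 -> acc=296 shift=14 [end]
Varint 1: bytes[0:2] = A8 02 -> value 296 (2 byte(s))
  byte[2]=0x83 cont=1 payload=0x03=3: acc |= 3<<0 -> acc=3 shift=7
  byte[3]=0xA4 cont=1 payload=0x24=36: acc |= 36<<7 -> acc=4611 shift=14
  byte[4]=0xCC cont=1 payload=0x4C=76: acc |= 76<<14 -> acc=1249795 shift=21
  byte[5]=0x25 cont=0 payload=0x25=37: acc |= 37<<21 -> acc=78844419 shift=28 [end]
Varint 2: bytes[2:6] = 83 A4 CC 25 -> value 78844419 (4 byte(s))
  byte[6]=0xD5 cont=1 payload=0x55=85: acc |= 85<<0 -> acc=85 shift=7
  byte[7]=0x88 cont=1 payload=0x08=8: acc |= 8<<7 -> acc=1109 shift=14
  byte[8]=0x40 cont=0 payload=0x40=64: acc |= 64<<14 -> acc=1049685 shift=21 [end]
Varint 3: bytes[6:9] = D5 88 40 -> value 1049685 (3 byte(s))
  byte[9]=0x41 cont=0 payload=0x41=65: acc |= 65<<0 -> acc=65 shift=7 [end]
Varint 4: bytes[9:10] = 41 -> value 65 (1 byte(s))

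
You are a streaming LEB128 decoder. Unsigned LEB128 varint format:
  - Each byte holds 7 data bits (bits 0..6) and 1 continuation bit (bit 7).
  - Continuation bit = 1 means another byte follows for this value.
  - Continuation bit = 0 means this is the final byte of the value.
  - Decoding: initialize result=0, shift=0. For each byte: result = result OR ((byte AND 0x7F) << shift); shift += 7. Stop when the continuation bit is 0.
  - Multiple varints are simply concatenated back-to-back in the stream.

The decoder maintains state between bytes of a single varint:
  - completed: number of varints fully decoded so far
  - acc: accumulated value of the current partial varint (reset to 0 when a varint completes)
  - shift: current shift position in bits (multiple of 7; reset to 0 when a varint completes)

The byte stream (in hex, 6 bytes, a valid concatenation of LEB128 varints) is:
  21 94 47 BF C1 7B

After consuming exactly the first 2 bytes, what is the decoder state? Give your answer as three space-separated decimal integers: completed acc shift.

byte[0]=0x21 cont=0 payload=0x21: varint #1 complete (value=33); reset -> completed=1 acc=0 shift=0
byte[1]=0x94 cont=1 payload=0x14: acc |= 20<<0 -> completed=1 acc=20 shift=7

Answer: 1 20 7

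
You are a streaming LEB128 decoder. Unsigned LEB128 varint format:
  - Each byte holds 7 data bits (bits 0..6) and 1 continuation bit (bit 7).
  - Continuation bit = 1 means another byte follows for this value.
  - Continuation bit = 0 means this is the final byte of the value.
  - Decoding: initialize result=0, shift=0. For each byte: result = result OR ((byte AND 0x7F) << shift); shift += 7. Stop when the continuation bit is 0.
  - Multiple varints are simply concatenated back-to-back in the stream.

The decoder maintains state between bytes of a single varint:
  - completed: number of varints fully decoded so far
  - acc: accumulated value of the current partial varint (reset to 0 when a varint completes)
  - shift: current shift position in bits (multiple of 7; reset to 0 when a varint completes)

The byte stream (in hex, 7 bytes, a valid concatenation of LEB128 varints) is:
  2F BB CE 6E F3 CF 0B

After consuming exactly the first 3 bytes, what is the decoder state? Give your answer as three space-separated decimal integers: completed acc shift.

byte[0]=0x2F cont=0 payload=0x2F: varint #1 complete (value=47); reset -> completed=1 acc=0 shift=0
byte[1]=0xBB cont=1 payload=0x3B: acc |= 59<<0 -> completed=1 acc=59 shift=7
byte[2]=0xCE cont=1 payload=0x4E: acc |= 78<<7 -> completed=1 acc=10043 shift=14

Answer: 1 10043 14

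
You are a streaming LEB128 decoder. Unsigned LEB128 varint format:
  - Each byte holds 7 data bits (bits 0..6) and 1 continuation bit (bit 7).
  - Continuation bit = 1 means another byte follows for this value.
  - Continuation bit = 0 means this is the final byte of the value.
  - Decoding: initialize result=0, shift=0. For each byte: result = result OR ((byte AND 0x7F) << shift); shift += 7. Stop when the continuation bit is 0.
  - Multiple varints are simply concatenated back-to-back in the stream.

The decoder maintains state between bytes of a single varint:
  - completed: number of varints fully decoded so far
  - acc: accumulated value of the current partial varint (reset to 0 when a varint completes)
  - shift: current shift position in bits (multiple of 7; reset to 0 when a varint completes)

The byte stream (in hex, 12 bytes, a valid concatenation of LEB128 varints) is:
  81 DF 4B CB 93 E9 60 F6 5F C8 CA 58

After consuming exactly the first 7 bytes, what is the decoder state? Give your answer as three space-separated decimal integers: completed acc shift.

byte[0]=0x81 cont=1 payload=0x01: acc |= 1<<0 -> completed=0 acc=1 shift=7
byte[1]=0xDF cont=1 payload=0x5F: acc |= 95<<7 -> completed=0 acc=12161 shift=14
byte[2]=0x4B cont=0 payload=0x4B: varint #1 complete (value=1240961); reset -> completed=1 acc=0 shift=0
byte[3]=0xCB cont=1 payload=0x4B: acc |= 75<<0 -> completed=1 acc=75 shift=7
byte[4]=0x93 cont=1 payload=0x13: acc |= 19<<7 -> completed=1 acc=2507 shift=14
byte[5]=0xE9 cont=1 payload=0x69: acc |= 105<<14 -> completed=1 acc=1722827 shift=21
byte[6]=0x60 cont=0 payload=0x60: varint #2 complete (value=203049419); reset -> completed=2 acc=0 shift=0

Answer: 2 0 0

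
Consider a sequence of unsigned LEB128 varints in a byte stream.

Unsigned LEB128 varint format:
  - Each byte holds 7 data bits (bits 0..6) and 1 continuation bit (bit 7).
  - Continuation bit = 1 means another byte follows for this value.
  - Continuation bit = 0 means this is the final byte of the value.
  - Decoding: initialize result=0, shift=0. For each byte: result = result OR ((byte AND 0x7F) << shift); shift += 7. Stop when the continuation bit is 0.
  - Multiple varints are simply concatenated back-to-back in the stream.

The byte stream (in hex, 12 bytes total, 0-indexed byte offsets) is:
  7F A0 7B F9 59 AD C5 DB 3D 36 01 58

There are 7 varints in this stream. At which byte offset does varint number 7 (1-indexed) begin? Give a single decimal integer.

  byte[0]=0x7F cont=0 payload=0x7F=127: acc |= 127<<0 -> acc=127 shift=7 [end]
Varint 1: bytes[0:1] = 7F -> value 127 (1 byte(s))
  byte[1]=0xA0 cont=1 payload=0x20=32: acc |= 32<<0 -> acc=32 shift=7
  byte[2]=0x7B cont=0 payload=0x7B=123: acc |= 123<<7 -> acc=15776 shift=14 [end]
Varint 2: bytes[1:3] = A0 7B -> value 15776 (2 byte(s))
  byte[3]=0xF9 cont=1 payload=0x79=121: acc |= 121<<0 -> acc=121 shift=7
  byte[4]=0x59 cont=0 payload=0x59=89: acc |= 89<<7 -> acc=11513 shift=14 [end]
Varint 3: bytes[3:5] = F9 59 -> value 11513 (2 byte(s))
  byte[5]=0xAD cont=1 payload=0x2D=45: acc |= 45<<0 -> acc=45 shift=7
  byte[6]=0xC5 cont=1 payload=0x45=69: acc |= 69<<7 -> acc=8877 shift=14
  byte[7]=0xDB cont=1 payload=0x5B=91: acc |= 91<<14 -> acc=1499821 shift=21
  byte[8]=0x3D cont=0 payload=0x3D=61: acc |= 61<<21 -> acc=129426093 shift=28 [end]
Varint 4: bytes[5:9] = AD C5 DB 3D -> value 129426093 (4 byte(s))
  byte[9]=0x36 cont=0 payload=0x36=54: acc |= 54<<0 -> acc=54 shift=7 [end]
Varint 5: bytes[9:10] = 36 -> value 54 (1 byte(s))
  byte[10]=0x01 cont=0 payload=0x01=1: acc |= 1<<0 -> acc=1 shift=7 [end]
Varint 6: bytes[10:11] = 01 -> value 1 (1 byte(s))
  byte[11]=0x58 cont=0 payload=0x58=88: acc |= 88<<0 -> acc=88 shift=7 [end]
Varint 7: bytes[11:12] = 58 -> value 88 (1 byte(s))

Answer: 11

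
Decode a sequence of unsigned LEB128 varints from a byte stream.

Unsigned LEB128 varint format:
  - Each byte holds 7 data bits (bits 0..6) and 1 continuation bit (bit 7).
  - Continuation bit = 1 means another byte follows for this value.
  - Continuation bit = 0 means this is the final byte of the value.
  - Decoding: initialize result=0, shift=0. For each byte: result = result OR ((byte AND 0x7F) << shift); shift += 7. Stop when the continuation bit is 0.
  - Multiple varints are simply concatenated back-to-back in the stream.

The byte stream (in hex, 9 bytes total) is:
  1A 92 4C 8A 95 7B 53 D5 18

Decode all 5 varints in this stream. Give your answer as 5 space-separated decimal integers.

  byte[0]=0x1A cont=0 payload=0x1A=26: acc |= 26<<0 -> acc=26 shift=7 [end]
Varint 1: bytes[0:1] = 1A -> value 26 (1 byte(s))
  byte[1]=0x92 cont=1 payload=0x12=18: acc |= 18<<0 -> acc=18 shift=7
  byte[2]=0x4C cont=0 payload=0x4C=76: acc |= 76<<7 -> acc=9746 shift=14 [end]
Varint 2: bytes[1:3] = 92 4C -> value 9746 (2 byte(s))
  byte[3]=0x8A cont=1 payload=0x0A=10: acc |= 10<<0 -> acc=10 shift=7
  byte[4]=0x95 cont=1 payload=0x15=21: acc |= 21<<7 -> acc=2698 shift=14
  byte[5]=0x7B cont=0 payload=0x7B=123: acc |= 123<<14 -> acc=2017930 shift=21 [end]
Varint 3: bytes[3:6] = 8A 95 7B -> value 2017930 (3 byte(s))
  byte[6]=0x53 cont=0 payload=0x53=83: acc |= 83<<0 -> acc=83 shift=7 [end]
Varint 4: bytes[6:7] = 53 -> value 83 (1 byte(s))
  byte[7]=0xD5 cont=1 payload=0x55=85: acc |= 85<<0 -> acc=85 shift=7
  byte[8]=0x18 cont=0 payload=0x18=24: acc |= 24<<7 -> acc=3157 shift=14 [end]
Varint 5: bytes[7:9] = D5 18 -> value 3157 (2 byte(s))

Answer: 26 9746 2017930 83 3157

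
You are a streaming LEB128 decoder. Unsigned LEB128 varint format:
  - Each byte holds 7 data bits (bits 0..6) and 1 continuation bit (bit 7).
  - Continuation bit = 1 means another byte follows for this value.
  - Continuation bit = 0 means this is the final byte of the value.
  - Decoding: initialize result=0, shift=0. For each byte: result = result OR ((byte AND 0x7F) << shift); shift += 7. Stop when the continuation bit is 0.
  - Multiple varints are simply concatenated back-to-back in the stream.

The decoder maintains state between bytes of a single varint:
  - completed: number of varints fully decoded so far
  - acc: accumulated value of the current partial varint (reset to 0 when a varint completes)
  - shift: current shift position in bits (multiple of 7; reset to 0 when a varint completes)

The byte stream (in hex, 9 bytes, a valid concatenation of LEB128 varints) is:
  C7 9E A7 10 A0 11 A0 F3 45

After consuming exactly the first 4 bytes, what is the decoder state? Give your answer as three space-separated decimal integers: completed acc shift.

byte[0]=0xC7 cont=1 payload=0x47: acc |= 71<<0 -> completed=0 acc=71 shift=7
byte[1]=0x9E cont=1 payload=0x1E: acc |= 30<<7 -> completed=0 acc=3911 shift=14
byte[2]=0xA7 cont=1 payload=0x27: acc |= 39<<14 -> completed=0 acc=642887 shift=21
byte[3]=0x10 cont=0 payload=0x10: varint #1 complete (value=34197319); reset -> completed=1 acc=0 shift=0

Answer: 1 0 0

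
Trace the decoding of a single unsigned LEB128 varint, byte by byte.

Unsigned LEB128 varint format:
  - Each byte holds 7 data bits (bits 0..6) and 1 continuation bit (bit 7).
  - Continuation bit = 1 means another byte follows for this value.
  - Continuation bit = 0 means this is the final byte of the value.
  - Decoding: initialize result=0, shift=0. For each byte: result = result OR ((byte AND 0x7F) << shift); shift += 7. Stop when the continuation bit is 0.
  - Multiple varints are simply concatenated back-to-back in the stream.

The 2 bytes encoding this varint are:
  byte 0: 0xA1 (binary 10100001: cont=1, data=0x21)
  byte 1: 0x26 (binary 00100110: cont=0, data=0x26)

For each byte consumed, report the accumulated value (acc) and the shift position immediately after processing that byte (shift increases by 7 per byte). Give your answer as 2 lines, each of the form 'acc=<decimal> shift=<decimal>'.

Answer: acc=33 shift=7
acc=4897 shift=14

Derivation:
byte 0=0xA1: payload=0x21=33, contrib = 33<<0 = 33; acc -> 33, shift -> 7
byte 1=0x26: payload=0x26=38, contrib = 38<<7 = 4864; acc -> 4897, shift -> 14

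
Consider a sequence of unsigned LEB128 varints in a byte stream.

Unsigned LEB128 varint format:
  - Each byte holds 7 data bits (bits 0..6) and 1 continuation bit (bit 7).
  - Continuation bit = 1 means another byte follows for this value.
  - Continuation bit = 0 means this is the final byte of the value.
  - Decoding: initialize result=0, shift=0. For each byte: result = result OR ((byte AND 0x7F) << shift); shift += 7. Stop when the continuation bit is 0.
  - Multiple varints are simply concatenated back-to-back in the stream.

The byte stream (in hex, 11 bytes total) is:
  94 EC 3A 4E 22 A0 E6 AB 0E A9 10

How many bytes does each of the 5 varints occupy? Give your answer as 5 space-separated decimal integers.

  byte[0]=0x94 cont=1 payload=0x14=20: acc |= 20<<0 -> acc=20 shift=7
  byte[1]=0xEC cont=1 payload=0x6C=108: acc |= 108<<7 -> acc=13844 shift=14
  byte[2]=0x3A cont=0 payload=0x3A=58: acc |= 58<<14 -> acc=964116 shift=21 [end]
Varint 1: bytes[0:3] = 94 EC 3A -> value 964116 (3 byte(s))
  byte[3]=0x4E cont=0 payload=0x4E=78: acc |= 78<<0 -> acc=78 shift=7 [end]
Varint 2: bytes[3:4] = 4E -> value 78 (1 byte(s))
  byte[4]=0x22 cont=0 payload=0x22=34: acc |= 34<<0 -> acc=34 shift=7 [end]
Varint 3: bytes[4:5] = 22 -> value 34 (1 byte(s))
  byte[5]=0xA0 cont=1 payload=0x20=32: acc |= 32<<0 -> acc=32 shift=7
  byte[6]=0xE6 cont=1 payload=0x66=102: acc |= 102<<7 -> acc=13088 shift=14
  byte[7]=0xAB cont=1 payload=0x2B=43: acc |= 43<<14 -> acc=717600 shift=21
  byte[8]=0x0E cont=0 payload=0x0E=14: acc |= 14<<21 -> acc=30077728 shift=28 [end]
Varint 4: bytes[5:9] = A0 E6 AB 0E -> value 30077728 (4 byte(s))
  byte[9]=0xA9 cont=1 payload=0x29=41: acc |= 41<<0 -> acc=41 shift=7
  byte[10]=0x10 cont=0 payload=0x10=16: acc |= 16<<7 -> acc=2089 shift=14 [end]
Varint 5: bytes[9:11] = A9 10 -> value 2089 (2 byte(s))

Answer: 3 1 1 4 2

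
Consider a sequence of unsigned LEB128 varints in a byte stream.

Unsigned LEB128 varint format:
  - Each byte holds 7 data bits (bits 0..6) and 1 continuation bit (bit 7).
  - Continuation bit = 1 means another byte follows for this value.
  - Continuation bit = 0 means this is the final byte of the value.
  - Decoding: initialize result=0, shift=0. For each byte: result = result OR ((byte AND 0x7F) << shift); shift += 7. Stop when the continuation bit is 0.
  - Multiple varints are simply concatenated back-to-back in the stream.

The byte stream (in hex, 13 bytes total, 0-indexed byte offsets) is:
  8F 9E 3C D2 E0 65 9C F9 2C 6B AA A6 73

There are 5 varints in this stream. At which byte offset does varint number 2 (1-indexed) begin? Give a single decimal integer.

  byte[0]=0x8F cont=1 payload=0x0F=15: acc |= 15<<0 -> acc=15 shift=7
  byte[1]=0x9E cont=1 payload=0x1E=30: acc |= 30<<7 -> acc=3855 shift=14
  byte[2]=0x3C cont=0 payload=0x3C=60: acc |= 60<<14 -> acc=986895 shift=21 [end]
Varint 1: bytes[0:3] = 8F 9E 3C -> value 986895 (3 byte(s))
  byte[3]=0xD2 cont=1 payload=0x52=82: acc |= 82<<0 -> acc=82 shift=7
  byte[4]=0xE0 cont=1 payload=0x60=96: acc |= 96<<7 -> acc=12370 shift=14
  byte[5]=0x65 cont=0 payload=0x65=101: acc |= 101<<14 -> acc=1667154 shift=21 [end]
Varint 2: bytes[3:6] = D2 E0 65 -> value 1667154 (3 byte(s))
  byte[6]=0x9C cont=1 payload=0x1C=28: acc |= 28<<0 -> acc=28 shift=7
  byte[7]=0xF9 cont=1 payload=0x79=121: acc |= 121<<7 -> acc=15516 shift=14
  byte[8]=0x2C cont=0 payload=0x2C=44: acc |= 44<<14 -> acc=736412 shift=21 [end]
Varint 3: bytes[6:9] = 9C F9 2C -> value 736412 (3 byte(s))
  byte[9]=0x6B cont=0 payload=0x6B=107: acc |= 107<<0 -> acc=107 shift=7 [end]
Varint 4: bytes[9:10] = 6B -> value 107 (1 byte(s))
  byte[10]=0xAA cont=1 payload=0x2A=42: acc |= 42<<0 -> acc=42 shift=7
  byte[11]=0xA6 cont=1 payload=0x26=38: acc |= 38<<7 -> acc=4906 shift=14
  byte[12]=0x73 cont=0 payload=0x73=115: acc |= 115<<14 -> acc=1889066 shift=21 [end]
Varint 5: bytes[10:13] = AA A6 73 -> value 1889066 (3 byte(s))

Answer: 3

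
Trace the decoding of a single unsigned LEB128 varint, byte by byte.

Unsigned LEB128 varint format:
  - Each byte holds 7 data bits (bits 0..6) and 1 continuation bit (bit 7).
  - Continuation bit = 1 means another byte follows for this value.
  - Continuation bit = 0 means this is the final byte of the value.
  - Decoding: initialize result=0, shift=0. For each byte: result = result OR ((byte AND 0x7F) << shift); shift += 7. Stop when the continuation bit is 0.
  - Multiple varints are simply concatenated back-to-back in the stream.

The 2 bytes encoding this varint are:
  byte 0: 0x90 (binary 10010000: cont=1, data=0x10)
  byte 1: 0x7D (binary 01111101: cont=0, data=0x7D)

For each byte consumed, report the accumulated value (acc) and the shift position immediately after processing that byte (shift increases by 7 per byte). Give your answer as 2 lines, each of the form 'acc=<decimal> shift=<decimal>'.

Answer: acc=16 shift=7
acc=16016 shift=14

Derivation:
byte 0=0x90: payload=0x10=16, contrib = 16<<0 = 16; acc -> 16, shift -> 7
byte 1=0x7D: payload=0x7D=125, contrib = 125<<7 = 16000; acc -> 16016, shift -> 14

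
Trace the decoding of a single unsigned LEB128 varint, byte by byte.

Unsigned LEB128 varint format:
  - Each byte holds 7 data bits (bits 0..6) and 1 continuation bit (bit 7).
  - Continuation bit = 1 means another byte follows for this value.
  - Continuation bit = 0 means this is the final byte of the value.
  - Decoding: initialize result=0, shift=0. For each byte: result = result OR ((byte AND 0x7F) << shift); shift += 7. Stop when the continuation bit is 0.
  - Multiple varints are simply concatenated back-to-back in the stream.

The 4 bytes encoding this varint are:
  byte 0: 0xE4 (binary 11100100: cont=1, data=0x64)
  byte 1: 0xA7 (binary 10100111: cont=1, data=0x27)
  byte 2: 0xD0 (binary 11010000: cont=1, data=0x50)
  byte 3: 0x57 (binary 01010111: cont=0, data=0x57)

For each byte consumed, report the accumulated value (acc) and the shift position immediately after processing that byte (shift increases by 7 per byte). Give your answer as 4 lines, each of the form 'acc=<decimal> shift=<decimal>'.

Answer: acc=100 shift=7
acc=5092 shift=14
acc=1315812 shift=21
acc=183768036 shift=28

Derivation:
byte 0=0xE4: payload=0x64=100, contrib = 100<<0 = 100; acc -> 100, shift -> 7
byte 1=0xA7: payload=0x27=39, contrib = 39<<7 = 4992; acc -> 5092, shift -> 14
byte 2=0xD0: payload=0x50=80, contrib = 80<<14 = 1310720; acc -> 1315812, shift -> 21
byte 3=0x57: payload=0x57=87, contrib = 87<<21 = 182452224; acc -> 183768036, shift -> 28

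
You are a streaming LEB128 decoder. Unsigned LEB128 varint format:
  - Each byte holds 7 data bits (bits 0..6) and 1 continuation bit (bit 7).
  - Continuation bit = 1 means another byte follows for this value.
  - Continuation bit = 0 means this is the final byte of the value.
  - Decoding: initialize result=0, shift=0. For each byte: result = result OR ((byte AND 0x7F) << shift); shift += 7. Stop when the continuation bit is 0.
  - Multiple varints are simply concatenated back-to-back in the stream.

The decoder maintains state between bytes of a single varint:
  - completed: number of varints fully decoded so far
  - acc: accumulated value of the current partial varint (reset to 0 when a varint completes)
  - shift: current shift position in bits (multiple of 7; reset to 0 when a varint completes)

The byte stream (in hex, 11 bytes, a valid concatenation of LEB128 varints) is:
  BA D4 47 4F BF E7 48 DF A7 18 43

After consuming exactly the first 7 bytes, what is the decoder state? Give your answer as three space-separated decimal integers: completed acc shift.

Answer: 3 0 0

Derivation:
byte[0]=0xBA cont=1 payload=0x3A: acc |= 58<<0 -> completed=0 acc=58 shift=7
byte[1]=0xD4 cont=1 payload=0x54: acc |= 84<<7 -> completed=0 acc=10810 shift=14
byte[2]=0x47 cont=0 payload=0x47: varint #1 complete (value=1174074); reset -> completed=1 acc=0 shift=0
byte[3]=0x4F cont=0 payload=0x4F: varint #2 complete (value=79); reset -> completed=2 acc=0 shift=0
byte[4]=0xBF cont=1 payload=0x3F: acc |= 63<<0 -> completed=2 acc=63 shift=7
byte[5]=0xE7 cont=1 payload=0x67: acc |= 103<<7 -> completed=2 acc=13247 shift=14
byte[6]=0x48 cont=0 payload=0x48: varint #3 complete (value=1192895); reset -> completed=3 acc=0 shift=0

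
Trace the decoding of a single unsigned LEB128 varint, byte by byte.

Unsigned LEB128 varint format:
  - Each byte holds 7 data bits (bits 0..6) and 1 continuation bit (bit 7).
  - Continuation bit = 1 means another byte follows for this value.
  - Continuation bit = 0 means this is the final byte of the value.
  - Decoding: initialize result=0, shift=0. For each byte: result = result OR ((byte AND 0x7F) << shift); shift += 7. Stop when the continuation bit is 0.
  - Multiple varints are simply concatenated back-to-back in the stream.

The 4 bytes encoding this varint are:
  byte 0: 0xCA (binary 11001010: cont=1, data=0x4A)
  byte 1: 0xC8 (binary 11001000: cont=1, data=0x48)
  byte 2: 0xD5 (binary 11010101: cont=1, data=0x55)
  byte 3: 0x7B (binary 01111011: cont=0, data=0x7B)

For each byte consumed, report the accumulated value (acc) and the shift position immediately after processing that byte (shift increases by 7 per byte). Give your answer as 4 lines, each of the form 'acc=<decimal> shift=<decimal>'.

byte 0=0xCA: payload=0x4A=74, contrib = 74<<0 = 74; acc -> 74, shift -> 7
byte 1=0xC8: payload=0x48=72, contrib = 72<<7 = 9216; acc -> 9290, shift -> 14
byte 2=0xD5: payload=0x55=85, contrib = 85<<14 = 1392640; acc -> 1401930, shift -> 21
byte 3=0x7B: payload=0x7B=123, contrib = 123<<21 = 257949696; acc -> 259351626, shift -> 28

Answer: acc=74 shift=7
acc=9290 shift=14
acc=1401930 shift=21
acc=259351626 shift=28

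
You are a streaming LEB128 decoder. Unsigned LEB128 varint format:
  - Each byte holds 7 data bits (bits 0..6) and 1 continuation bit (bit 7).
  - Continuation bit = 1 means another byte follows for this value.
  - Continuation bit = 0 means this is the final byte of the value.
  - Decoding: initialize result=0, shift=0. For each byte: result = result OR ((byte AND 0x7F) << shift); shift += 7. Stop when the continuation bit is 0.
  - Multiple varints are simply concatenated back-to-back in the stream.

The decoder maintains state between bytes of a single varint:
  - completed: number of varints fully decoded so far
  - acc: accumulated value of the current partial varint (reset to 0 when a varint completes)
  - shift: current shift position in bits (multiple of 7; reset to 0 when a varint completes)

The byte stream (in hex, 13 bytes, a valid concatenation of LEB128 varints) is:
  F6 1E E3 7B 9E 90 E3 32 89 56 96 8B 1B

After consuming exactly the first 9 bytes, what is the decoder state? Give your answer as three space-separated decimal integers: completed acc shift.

Answer: 3 9 7

Derivation:
byte[0]=0xF6 cont=1 payload=0x76: acc |= 118<<0 -> completed=0 acc=118 shift=7
byte[1]=0x1E cont=0 payload=0x1E: varint #1 complete (value=3958); reset -> completed=1 acc=0 shift=0
byte[2]=0xE3 cont=1 payload=0x63: acc |= 99<<0 -> completed=1 acc=99 shift=7
byte[3]=0x7B cont=0 payload=0x7B: varint #2 complete (value=15843); reset -> completed=2 acc=0 shift=0
byte[4]=0x9E cont=1 payload=0x1E: acc |= 30<<0 -> completed=2 acc=30 shift=7
byte[5]=0x90 cont=1 payload=0x10: acc |= 16<<7 -> completed=2 acc=2078 shift=14
byte[6]=0xE3 cont=1 payload=0x63: acc |= 99<<14 -> completed=2 acc=1624094 shift=21
byte[7]=0x32 cont=0 payload=0x32: varint #3 complete (value=106481694); reset -> completed=3 acc=0 shift=0
byte[8]=0x89 cont=1 payload=0x09: acc |= 9<<0 -> completed=3 acc=9 shift=7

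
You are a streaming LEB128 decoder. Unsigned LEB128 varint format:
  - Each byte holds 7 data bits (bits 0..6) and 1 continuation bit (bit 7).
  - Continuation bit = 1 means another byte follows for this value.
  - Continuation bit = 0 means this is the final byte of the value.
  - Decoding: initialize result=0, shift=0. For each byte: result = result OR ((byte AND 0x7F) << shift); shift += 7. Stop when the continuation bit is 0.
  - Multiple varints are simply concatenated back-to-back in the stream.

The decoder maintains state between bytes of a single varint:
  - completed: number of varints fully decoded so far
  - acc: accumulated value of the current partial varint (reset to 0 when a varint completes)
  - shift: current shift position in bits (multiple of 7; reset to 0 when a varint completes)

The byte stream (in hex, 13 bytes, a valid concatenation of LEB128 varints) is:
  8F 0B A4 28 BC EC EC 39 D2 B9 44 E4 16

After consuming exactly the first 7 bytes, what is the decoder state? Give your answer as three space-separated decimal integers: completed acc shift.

Answer: 2 1783356 21

Derivation:
byte[0]=0x8F cont=1 payload=0x0F: acc |= 15<<0 -> completed=0 acc=15 shift=7
byte[1]=0x0B cont=0 payload=0x0B: varint #1 complete (value=1423); reset -> completed=1 acc=0 shift=0
byte[2]=0xA4 cont=1 payload=0x24: acc |= 36<<0 -> completed=1 acc=36 shift=7
byte[3]=0x28 cont=0 payload=0x28: varint #2 complete (value=5156); reset -> completed=2 acc=0 shift=0
byte[4]=0xBC cont=1 payload=0x3C: acc |= 60<<0 -> completed=2 acc=60 shift=7
byte[5]=0xEC cont=1 payload=0x6C: acc |= 108<<7 -> completed=2 acc=13884 shift=14
byte[6]=0xEC cont=1 payload=0x6C: acc |= 108<<14 -> completed=2 acc=1783356 shift=21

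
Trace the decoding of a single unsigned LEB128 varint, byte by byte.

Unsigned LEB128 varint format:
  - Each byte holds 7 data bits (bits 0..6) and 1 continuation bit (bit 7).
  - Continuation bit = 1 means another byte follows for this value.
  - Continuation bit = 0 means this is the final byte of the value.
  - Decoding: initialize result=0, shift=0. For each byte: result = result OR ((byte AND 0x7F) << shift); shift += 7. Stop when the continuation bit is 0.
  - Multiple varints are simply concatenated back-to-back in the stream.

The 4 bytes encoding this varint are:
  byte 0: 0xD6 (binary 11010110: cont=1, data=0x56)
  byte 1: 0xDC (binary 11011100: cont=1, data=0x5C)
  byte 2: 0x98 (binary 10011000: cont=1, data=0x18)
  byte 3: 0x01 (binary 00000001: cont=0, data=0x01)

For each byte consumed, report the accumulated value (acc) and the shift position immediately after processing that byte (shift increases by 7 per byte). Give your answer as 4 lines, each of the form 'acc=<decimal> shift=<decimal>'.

Answer: acc=86 shift=7
acc=11862 shift=14
acc=405078 shift=21
acc=2502230 shift=28

Derivation:
byte 0=0xD6: payload=0x56=86, contrib = 86<<0 = 86; acc -> 86, shift -> 7
byte 1=0xDC: payload=0x5C=92, contrib = 92<<7 = 11776; acc -> 11862, shift -> 14
byte 2=0x98: payload=0x18=24, contrib = 24<<14 = 393216; acc -> 405078, shift -> 21
byte 3=0x01: payload=0x01=1, contrib = 1<<21 = 2097152; acc -> 2502230, shift -> 28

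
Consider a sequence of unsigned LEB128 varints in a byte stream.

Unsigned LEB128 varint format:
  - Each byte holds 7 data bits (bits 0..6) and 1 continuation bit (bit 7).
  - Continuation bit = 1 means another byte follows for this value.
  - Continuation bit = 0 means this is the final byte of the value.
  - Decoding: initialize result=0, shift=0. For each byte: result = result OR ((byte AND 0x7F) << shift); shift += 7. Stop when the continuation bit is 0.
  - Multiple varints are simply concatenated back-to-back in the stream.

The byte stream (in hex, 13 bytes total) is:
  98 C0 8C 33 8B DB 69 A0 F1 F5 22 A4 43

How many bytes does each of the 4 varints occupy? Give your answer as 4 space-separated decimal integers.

  byte[0]=0x98 cont=1 payload=0x18=24: acc |= 24<<0 -> acc=24 shift=7
  byte[1]=0xC0 cont=1 payload=0x40=64: acc |= 64<<7 -> acc=8216 shift=14
  byte[2]=0x8C cont=1 payload=0x0C=12: acc |= 12<<14 -> acc=204824 shift=21
  byte[3]=0x33 cont=0 payload=0x33=51: acc |= 51<<21 -> acc=107159576 shift=28 [end]
Varint 1: bytes[0:4] = 98 C0 8C 33 -> value 107159576 (4 byte(s))
  byte[4]=0x8B cont=1 payload=0x0B=11: acc |= 11<<0 -> acc=11 shift=7
  byte[5]=0xDB cont=1 payload=0x5B=91: acc |= 91<<7 -> acc=11659 shift=14
  byte[6]=0x69 cont=0 payload=0x69=105: acc |= 105<<14 -> acc=1731979 shift=21 [end]
Varint 2: bytes[4:7] = 8B DB 69 -> value 1731979 (3 byte(s))
  byte[7]=0xA0 cont=1 payload=0x20=32: acc |= 32<<0 -> acc=32 shift=7
  byte[8]=0xF1 cont=1 payload=0x71=113: acc |= 113<<7 -> acc=14496 shift=14
  byte[9]=0xF5 cont=1 payload=0x75=117: acc |= 117<<14 -> acc=1931424 shift=21
  byte[10]=0x22 cont=0 payload=0x22=34: acc |= 34<<21 -> acc=73234592 shift=28 [end]
Varint 3: bytes[7:11] = A0 F1 F5 22 -> value 73234592 (4 byte(s))
  byte[11]=0xA4 cont=1 payload=0x24=36: acc |= 36<<0 -> acc=36 shift=7
  byte[12]=0x43 cont=0 payload=0x43=67: acc |= 67<<7 -> acc=8612 shift=14 [end]
Varint 4: bytes[11:13] = A4 43 -> value 8612 (2 byte(s))

Answer: 4 3 4 2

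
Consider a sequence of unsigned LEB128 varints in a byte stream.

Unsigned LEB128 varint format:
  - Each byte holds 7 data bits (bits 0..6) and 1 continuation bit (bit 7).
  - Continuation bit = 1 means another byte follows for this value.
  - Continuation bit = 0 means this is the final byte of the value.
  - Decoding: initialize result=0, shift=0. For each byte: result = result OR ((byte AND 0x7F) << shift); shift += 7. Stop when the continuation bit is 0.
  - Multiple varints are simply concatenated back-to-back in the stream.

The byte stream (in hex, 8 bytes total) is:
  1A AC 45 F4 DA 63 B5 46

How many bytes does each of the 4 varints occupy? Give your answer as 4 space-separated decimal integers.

Answer: 1 2 3 2

Derivation:
  byte[0]=0x1A cont=0 payload=0x1A=26: acc |= 26<<0 -> acc=26 shift=7 [end]
Varint 1: bytes[0:1] = 1A -> value 26 (1 byte(s))
  byte[1]=0xAC cont=1 payload=0x2C=44: acc |= 44<<0 -> acc=44 shift=7
  byte[2]=0x45 cont=0 payload=0x45=69: acc |= 69<<7 -> acc=8876 shift=14 [end]
Varint 2: bytes[1:3] = AC 45 -> value 8876 (2 byte(s))
  byte[3]=0xF4 cont=1 payload=0x74=116: acc |= 116<<0 -> acc=116 shift=7
  byte[4]=0xDA cont=1 payload=0x5A=90: acc |= 90<<7 -> acc=11636 shift=14
  byte[5]=0x63 cont=0 payload=0x63=99: acc |= 99<<14 -> acc=1633652 shift=21 [end]
Varint 3: bytes[3:6] = F4 DA 63 -> value 1633652 (3 byte(s))
  byte[6]=0xB5 cont=1 payload=0x35=53: acc |= 53<<0 -> acc=53 shift=7
  byte[7]=0x46 cont=0 payload=0x46=70: acc |= 70<<7 -> acc=9013 shift=14 [end]
Varint 4: bytes[6:8] = B5 46 -> value 9013 (2 byte(s))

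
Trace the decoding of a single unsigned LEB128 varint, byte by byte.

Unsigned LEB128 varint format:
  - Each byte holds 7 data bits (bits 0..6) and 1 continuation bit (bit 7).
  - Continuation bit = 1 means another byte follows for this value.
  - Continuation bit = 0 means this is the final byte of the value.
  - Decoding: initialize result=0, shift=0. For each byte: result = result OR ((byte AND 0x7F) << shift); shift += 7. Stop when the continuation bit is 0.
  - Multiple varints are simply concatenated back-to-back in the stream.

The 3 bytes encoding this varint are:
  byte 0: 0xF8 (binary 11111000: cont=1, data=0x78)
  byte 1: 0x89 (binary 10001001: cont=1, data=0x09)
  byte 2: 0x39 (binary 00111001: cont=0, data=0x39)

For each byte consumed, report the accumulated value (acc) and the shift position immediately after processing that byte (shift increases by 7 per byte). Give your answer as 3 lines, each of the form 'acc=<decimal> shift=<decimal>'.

byte 0=0xF8: payload=0x78=120, contrib = 120<<0 = 120; acc -> 120, shift -> 7
byte 1=0x89: payload=0x09=9, contrib = 9<<7 = 1152; acc -> 1272, shift -> 14
byte 2=0x39: payload=0x39=57, contrib = 57<<14 = 933888; acc -> 935160, shift -> 21

Answer: acc=120 shift=7
acc=1272 shift=14
acc=935160 shift=21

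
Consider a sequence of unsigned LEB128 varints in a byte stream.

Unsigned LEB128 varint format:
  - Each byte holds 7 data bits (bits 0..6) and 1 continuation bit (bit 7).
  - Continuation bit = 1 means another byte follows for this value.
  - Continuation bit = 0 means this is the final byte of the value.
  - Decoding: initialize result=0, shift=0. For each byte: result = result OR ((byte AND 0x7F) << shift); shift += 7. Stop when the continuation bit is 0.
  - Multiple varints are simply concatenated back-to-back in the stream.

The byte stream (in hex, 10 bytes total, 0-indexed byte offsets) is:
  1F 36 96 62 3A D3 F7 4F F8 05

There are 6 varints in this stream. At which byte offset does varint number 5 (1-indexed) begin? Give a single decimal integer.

Answer: 5

Derivation:
  byte[0]=0x1F cont=0 payload=0x1F=31: acc |= 31<<0 -> acc=31 shift=7 [end]
Varint 1: bytes[0:1] = 1F -> value 31 (1 byte(s))
  byte[1]=0x36 cont=0 payload=0x36=54: acc |= 54<<0 -> acc=54 shift=7 [end]
Varint 2: bytes[1:2] = 36 -> value 54 (1 byte(s))
  byte[2]=0x96 cont=1 payload=0x16=22: acc |= 22<<0 -> acc=22 shift=7
  byte[3]=0x62 cont=0 payload=0x62=98: acc |= 98<<7 -> acc=12566 shift=14 [end]
Varint 3: bytes[2:4] = 96 62 -> value 12566 (2 byte(s))
  byte[4]=0x3A cont=0 payload=0x3A=58: acc |= 58<<0 -> acc=58 shift=7 [end]
Varint 4: bytes[4:5] = 3A -> value 58 (1 byte(s))
  byte[5]=0xD3 cont=1 payload=0x53=83: acc |= 83<<0 -> acc=83 shift=7
  byte[6]=0xF7 cont=1 payload=0x77=119: acc |= 119<<7 -> acc=15315 shift=14
  byte[7]=0x4F cont=0 payload=0x4F=79: acc |= 79<<14 -> acc=1309651 shift=21 [end]
Varint 5: bytes[5:8] = D3 F7 4F -> value 1309651 (3 byte(s))
  byte[8]=0xF8 cont=1 payload=0x78=120: acc |= 120<<0 -> acc=120 shift=7
  byte[9]=0x05 cont=0 payload=0x05=5: acc |= 5<<7 -> acc=760 shift=14 [end]
Varint 6: bytes[8:10] = F8 05 -> value 760 (2 byte(s))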